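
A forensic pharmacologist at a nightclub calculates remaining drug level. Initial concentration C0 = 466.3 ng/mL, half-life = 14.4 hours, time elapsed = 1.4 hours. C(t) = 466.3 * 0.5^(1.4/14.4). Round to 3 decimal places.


Drug concentration decay:
Number of half-lives = t / t_half = 1.4 / 14.4 = 0.097222
Decay factor = 0.5^0.097222 = 0.93483134
C(t) = 466.3 * 0.93483134 = 435.912 ng/mL

435.912


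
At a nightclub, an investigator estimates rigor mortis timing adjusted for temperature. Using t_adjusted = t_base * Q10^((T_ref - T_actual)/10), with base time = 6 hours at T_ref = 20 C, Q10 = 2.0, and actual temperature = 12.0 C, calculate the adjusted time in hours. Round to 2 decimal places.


Rigor mortis time adjustment:
Exponent = (T_ref - T_actual) / 10 = (20 - 12.0) / 10 = 0.8
Q10 factor = 2.0^0.8 = 1.7411
t_adjusted = 6 * 1.7411 = 10.45 hours

10.45


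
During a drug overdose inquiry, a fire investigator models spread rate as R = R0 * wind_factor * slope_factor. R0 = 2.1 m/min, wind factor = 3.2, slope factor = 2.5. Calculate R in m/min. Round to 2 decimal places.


Fire spread rate calculation:
R = R0 * wind_factor * slope_factor
= 2.1 * 3.2 * 2.5
= 6.72 * 2.5
= 16.80 m/min

16.80


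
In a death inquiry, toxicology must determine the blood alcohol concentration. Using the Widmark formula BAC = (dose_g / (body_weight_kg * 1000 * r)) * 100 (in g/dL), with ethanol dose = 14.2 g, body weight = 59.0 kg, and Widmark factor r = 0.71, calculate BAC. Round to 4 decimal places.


Applying the Widmark formula:
BAC = (dose_g / (body_wt * 1000 * r)) * 100
Denominator = 59.0 * 1000 * 0.71 = 41890
BAC = (14.2 / 41890) * 100
BAC = 0.0339 g/dL

0.0339


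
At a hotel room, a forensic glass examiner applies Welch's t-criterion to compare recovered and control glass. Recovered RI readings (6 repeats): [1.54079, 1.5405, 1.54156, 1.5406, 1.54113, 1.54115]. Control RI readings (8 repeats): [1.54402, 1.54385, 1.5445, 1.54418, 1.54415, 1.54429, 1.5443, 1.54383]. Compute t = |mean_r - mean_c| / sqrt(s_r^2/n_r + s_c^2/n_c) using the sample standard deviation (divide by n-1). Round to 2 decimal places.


Welch's t-criterion for glass RI comparison:
Recovered mean = sum / n_r = 9.24573 / 6 = 1.540955
Control mean = sum / n_c = 12.35312 / 8 = 1.54414
Recovered sample variance s_r^2 = 1.5899e-07
Control sample variance s_c^2 = 5.34286e-08
Welch SE (unpooled) = sqrt(s_r^2/n_r + s_c^2/n_c) = sqrt(2.64983e-08 + 6.67857e-09) = sqrt(3.31769e-08) = 0.000182145
|mean_r - mean_c| = 0.003185
t = 0.003185 / 0.000182145 = 17.49

17.49


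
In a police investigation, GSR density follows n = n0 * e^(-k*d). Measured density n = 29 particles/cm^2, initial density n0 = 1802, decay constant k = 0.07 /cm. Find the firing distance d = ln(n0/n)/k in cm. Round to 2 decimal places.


GSR distance calculation:
n0/n = 1802 / 29 = 62.137931
ln(n0/n) = 4.129357
d = 4.129357 / 0.07 = 58.99 cm

58.99


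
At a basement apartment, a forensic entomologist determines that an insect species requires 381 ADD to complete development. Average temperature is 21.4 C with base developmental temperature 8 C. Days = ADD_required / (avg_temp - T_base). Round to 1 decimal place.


Insect development time:
Effective temperature = avg_temp - T_base = 21.4 - 8 = 13.4 C
Days = ADD / effective_temp = 381 / 13.4 = 28.4 days

28.4


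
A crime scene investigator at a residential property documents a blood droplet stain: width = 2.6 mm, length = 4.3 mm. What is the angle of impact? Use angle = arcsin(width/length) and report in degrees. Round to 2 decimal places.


Blood spatter impact angle calculation:
width / length = 2.6 / 4.3 = 0.604651
angle = arcsin(0.604651)
angle = 37.20 degrees

37.20


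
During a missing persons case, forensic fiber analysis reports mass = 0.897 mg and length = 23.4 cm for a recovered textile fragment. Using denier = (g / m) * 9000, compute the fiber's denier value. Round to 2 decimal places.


Denier calculation:
Mass in grams = 0.897 mg / 1000 = 0.000897 g
Length in meters = 23.4 cm / 100 = 0.234 m
Linear density = mass / length = 0.000897 / 0.234 = 0.00383333 g/m
Denier = (g/m) * 9000 = 0.00383333 * 9000 = 34.50

34.50


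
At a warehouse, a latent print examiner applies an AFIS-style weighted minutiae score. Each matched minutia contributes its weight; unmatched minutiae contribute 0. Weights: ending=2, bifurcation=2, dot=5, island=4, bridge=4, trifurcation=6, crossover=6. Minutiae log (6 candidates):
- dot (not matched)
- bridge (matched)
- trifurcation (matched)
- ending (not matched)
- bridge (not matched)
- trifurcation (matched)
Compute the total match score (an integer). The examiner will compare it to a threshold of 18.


Weighted minutiae match score:
  dot: not matched, +0
  bridge: matched, +4 (running total 4)
  trifurcation: matched, +6 (running total 10)
  ending: not matched, +0
  bridge: not matched, +0
  trifurcation: matched, +6 (running total 16)
Total score = 16
Threshold = 18; verdict = inconclusive

16


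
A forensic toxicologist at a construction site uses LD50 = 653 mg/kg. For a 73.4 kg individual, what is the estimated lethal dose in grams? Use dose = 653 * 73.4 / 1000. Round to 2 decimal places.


Lethal dose calculation:
Lethal dose = LD50 * body_weight / 1000
= 653 * 73.4 / 1000
= 47930.2 / 1000
= 47.93 g

47.93


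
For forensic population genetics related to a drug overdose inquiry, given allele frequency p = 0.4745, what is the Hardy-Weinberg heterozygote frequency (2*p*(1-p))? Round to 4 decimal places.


Hardy-Weinberg heterozygote frequency:
q = 1 - p = 1 - 0.4745 = 0.5255
2pq = 2 * 0.4745 * 0.5255 = 0.4987

0.4987


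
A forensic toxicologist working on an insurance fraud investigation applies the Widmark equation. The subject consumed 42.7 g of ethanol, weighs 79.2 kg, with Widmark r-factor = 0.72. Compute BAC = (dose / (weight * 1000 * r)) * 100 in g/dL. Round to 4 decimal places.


Applying the Widmark formula:
BAC = (dose_g / (body_wt * 1000 * r)) * 100
Denominator = 79.2 * 1000 * 0.72 = 57024
BAC = (42.7 / 57024) * 100
BAC = 0.0749 g/dL

0.0749


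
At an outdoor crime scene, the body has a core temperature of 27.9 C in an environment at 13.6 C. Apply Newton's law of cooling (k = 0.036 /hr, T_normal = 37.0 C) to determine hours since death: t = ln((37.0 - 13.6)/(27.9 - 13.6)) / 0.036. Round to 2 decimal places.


Using Newton's law of cooling:
t = ln((T_normal - T_ambient) / (T_body - T_ambient)) / k
T_normal - T_ambient = 23.4
T_body - T_ambient = 14.3
Ratio = 1.636364
ln(ratio) = 0.492477
t = 0.492477 / 0.036 = 13.68 hours

13.68


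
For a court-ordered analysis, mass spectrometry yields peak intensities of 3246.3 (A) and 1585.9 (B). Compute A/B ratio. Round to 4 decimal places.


Spectral peak ratio:
Peak A = 3246.3 counts
Peak B = 1585.9 counts
Ratio = 3246.3 / 1585.9 = 2.0470

2.0470


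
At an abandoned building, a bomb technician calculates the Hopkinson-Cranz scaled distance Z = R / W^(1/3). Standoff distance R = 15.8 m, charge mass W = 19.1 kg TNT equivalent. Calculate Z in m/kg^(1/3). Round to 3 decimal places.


Scaled distance calculation:
W^(1/3) = 19.1^(1/3) = 2.673075
Z = R / W^(1/3) = 15.8 / 2.673075
Z = 5.911 m/kg^(1/3)

5.911


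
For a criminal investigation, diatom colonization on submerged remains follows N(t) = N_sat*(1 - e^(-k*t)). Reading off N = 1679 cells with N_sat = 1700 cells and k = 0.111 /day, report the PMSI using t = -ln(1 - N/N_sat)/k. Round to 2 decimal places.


PMSI from diatom colonization curve:
N / N_sat = 1679 / 1700 = 0.987647
1 - N/N_sat = 0.012353
ln(1 - N/N_sat) = -4.393856
t = -ln(1 - N/N_sat) / k = -(-4.393856) / 0.111 = 39.58 days

39.58


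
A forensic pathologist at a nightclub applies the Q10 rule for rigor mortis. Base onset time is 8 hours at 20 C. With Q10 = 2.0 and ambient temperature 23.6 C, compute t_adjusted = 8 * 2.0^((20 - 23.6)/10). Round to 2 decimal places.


Rigor mortis time adjustment:
Exponent = (T_ref - T_actual) / 10 = (20 - 23.6) / 10 = -0.36
Q10 factor = 2.0^-0.36 = 0.77916
t_adjusted = 8 * 0.77916 = 6.23 hours

6.23


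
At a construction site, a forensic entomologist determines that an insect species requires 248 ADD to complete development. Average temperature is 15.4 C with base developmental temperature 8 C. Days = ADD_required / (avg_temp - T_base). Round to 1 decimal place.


Insect development time:
Effective temperature = avg_temp - T_base = 15.4 - 8 = 7.4 C
Days = ADD / effective_temp = 248 / 7.4 = 33.5 days

33.5


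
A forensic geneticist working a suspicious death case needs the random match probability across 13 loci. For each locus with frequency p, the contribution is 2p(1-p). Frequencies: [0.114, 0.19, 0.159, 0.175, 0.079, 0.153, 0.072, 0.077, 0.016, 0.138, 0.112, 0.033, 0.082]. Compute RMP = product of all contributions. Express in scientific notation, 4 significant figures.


Computing RMP for 13 loci:
Locus 1: 2 * 0.114 * 0.886 = 0.202008
Locus 2: 2 * 0.19 * 0.81 = 0.3078
Locus 3: 2 * 0.159 * 0.841 = 0.267438
Locus 4: 2 * 0.175 * 0.825 = 0.28875
Locus 5: 2 * 0.079 * 0.921 = 0.145518
Locus 6: 2 * 0.153 * 0.847 = 0.259182
Locus 7: 2 * 0.072 * 0.928 = 0.133632
Locus 8: 2 * 0.077 * 0.923 = 0.142142
Locus 9: 2 * 0.016 * 0.984 = 0.031488
Locus 10: 2 * 0.138 * 0.862 = 0.237912
Locus 11: 2 * 0.112 * 0.888 = 0.198912
Locus 12: 2 * 0.033 * 0.967 = 0.063822
Locus 13: 2 * 0.082 * 0.918 = 0.150552
RMP = 4.925e-11

4.925e-11


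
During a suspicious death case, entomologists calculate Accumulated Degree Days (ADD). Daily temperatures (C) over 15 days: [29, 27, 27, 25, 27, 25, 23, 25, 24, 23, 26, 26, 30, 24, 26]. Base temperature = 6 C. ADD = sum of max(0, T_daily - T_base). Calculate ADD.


Computing ADD day by day:
Day 1: max(0, 29 - 6) = 23
Day 2: max(0, 27 - 6) = 21
Day 3: max(0, 27 - 6) = 21
Day 4: max(0, 25 - 6) = 19
Day 5: max(0, 27 - 6) = 21
Day 6: max(0, 25 - 6) = 19
Day 7: max(0, 23 - 6) = 17
Day 8: max(0, 25 - 6) = 19
Day 9: max(0, 24 - 6) = 18
Day 10: max(0, 23 - 6) = 17
Day 11: max(0, 26 - 6) = 20
Day 12: max(0, 26 - 6) = 20
Day 13: max(0, 30 - 6) = 24
Day 14: max(0, 24 - 6) = 18
Day 15: max(0, 26 - 6) = 20
Total ADD = 297

297


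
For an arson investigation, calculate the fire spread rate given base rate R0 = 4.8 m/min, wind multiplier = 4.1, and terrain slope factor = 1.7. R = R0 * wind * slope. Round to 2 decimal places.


Fire spread rate calculation:
R = R0 * wind_factor * slope_factor
= 4.8 * 4.1 * 1.7
= 19.68 * 1.7
= 33.46 m/min

33.46


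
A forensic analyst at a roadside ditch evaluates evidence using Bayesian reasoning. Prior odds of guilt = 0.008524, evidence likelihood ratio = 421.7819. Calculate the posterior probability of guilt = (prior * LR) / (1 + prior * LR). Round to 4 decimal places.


Bayesian evidence evaluation:
Posterior odds = prior_odds * LR = 0.008524 * 421.7819 = 3.595269
Posterior probability = posterior_odds / (1 + posterior_odds)
= 3.595269 / (1 + 3.595269)
= 3.595269 / 4.595269
= 0.7824

0.7824


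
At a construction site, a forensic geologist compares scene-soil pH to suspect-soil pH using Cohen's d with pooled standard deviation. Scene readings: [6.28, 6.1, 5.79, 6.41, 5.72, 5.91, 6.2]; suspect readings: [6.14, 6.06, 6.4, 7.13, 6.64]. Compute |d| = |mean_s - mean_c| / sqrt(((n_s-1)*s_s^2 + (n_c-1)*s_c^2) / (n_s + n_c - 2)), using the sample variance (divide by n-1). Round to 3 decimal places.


Pooled-variance Cohen's d for soil pH comparison:
Scene mean = 42.41 / 7 = 6.058571
Suspect mean = 32.37 / 5 = 6.474
Scene sample variance s_s^2 = 0.067181
Suspect sample variance s_c^2 = 0.18658
Pooled variance = ((n_s-1)*s_s^2 + (n_c-1)*s_c^2) / (n_s + n_c - 2) = 0.114941
Pooled SD = sqrt(0.114941) = 0.339029
Mean difference = -0.415429
|d| = |-0.415429| / 0.339029 = 1.225

1.225


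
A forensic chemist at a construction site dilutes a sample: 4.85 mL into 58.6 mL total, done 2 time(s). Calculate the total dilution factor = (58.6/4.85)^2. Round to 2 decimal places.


Dilution factor calculation:
Single dilution = V_total / V_sample = 58.6 / 4.85 ≈ 12.082474
Number of dilutions = 2
Total DF = (58.6 / 4.85)^2 (full precision, rounded at the end) = 145.99

145.99


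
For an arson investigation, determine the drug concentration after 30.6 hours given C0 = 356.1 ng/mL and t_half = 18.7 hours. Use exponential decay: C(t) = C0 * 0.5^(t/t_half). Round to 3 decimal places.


Drug concentration decay:
Number of half-lives = t / t_half = 30.6 / 18.7 = 1.636364
Decay factor = 0.5^1.636364 = 0.32166614
C(t) = 356.1 * 0.32166614 = 114.545 ng/mL

114.545


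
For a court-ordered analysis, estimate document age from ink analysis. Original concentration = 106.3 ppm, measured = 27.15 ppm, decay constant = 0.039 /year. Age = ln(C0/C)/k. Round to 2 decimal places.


Document age estimation:
C0/C = 106.3 / 27.15 = 3.915285
ln(C0/C) = 1.364888
t = 1.364888 / 0.039 = 35.00 years

35.00


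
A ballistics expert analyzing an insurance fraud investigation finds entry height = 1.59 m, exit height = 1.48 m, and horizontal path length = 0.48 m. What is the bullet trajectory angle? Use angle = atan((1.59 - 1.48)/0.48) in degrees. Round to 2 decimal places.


Bullet trajectory angle:
Height difference = 1.59 - 1.48 = 0.11 m
angle = atan(0.11 / 0.48)
angle = atan(0.229167)
angle = 12.91 degrees

12.91


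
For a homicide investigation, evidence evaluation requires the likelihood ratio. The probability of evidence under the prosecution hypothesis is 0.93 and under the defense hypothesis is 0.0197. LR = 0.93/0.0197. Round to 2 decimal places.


Likelihood ratio calculation:
LR = P(E|Hp) / P(E|Hd)
LR = 0.93 / 0.0197
LR = 47.21

47.21


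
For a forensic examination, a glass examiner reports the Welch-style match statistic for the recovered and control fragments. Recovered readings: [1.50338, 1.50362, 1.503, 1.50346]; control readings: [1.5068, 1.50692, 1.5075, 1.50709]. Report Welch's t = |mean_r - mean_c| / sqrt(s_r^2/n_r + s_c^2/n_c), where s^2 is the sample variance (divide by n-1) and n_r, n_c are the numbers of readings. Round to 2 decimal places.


Welch's t-criterion for glass RI comparison:
Recovered mean = sum / n_r = 6.01346 / 4 = 1.503365
Control mean = sum / n_c = 6.02831 / 4 = 1.5070775
Recovered sample variance s_r^2 = 6.91667e-08
Control sample variance s_c^2 = 9.34917e-08
Welch SE (unpooled) = sqrt(s_r^2/n_r + s_c^2/n_c) = sqrt(1.72917e-08 + 2.33729e-08) = sqrt(4.06646e-08) = 0.000201655
|mean_r - mean_c| = 0.0037125
t = 0.0037125 / 0.000201655 = 18.41

18.41


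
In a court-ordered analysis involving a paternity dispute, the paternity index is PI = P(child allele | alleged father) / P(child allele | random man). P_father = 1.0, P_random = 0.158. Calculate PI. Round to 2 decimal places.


Paternity Index calculation:
PI = P(allele|father) / P(allele|random)
PI = 1.0 / 0.158
PI = 6.33

6.33


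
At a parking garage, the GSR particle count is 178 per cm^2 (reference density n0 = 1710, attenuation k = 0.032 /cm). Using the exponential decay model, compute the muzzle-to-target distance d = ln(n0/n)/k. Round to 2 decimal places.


GSR distance calculation:
n0/n = 1710 / 178 = 9.606742
ln(n0/n) = 2.262465
d = 2.262465 / 0.032 = 70.70 cm

70.70


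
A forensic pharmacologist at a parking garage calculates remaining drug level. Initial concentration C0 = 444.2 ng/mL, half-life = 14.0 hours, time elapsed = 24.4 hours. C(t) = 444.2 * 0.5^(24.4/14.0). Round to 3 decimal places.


Drug concentration decay:
Number of half-lives = t / t_half = 24.4 / 14.0 = 1.742857
Decay factor = 0.5^1.742857 = 0.29877741
C(t) = 444.2 * 0.29877741 = 132.717 ng/mL

132.717


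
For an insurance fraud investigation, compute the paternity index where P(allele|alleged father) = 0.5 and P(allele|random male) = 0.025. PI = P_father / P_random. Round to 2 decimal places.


Paternity Index calculation:
PI = P(allele|father) / P(allele|random)
PI = 0.5 / 0.025
PI = 20.00

20.00


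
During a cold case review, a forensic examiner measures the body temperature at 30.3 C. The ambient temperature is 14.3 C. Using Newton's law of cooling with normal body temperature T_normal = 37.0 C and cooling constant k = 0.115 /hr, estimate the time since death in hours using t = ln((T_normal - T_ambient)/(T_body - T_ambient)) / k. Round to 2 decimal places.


Using Newton's law of cooling:
t = ln((T_normal - T_ambient) / (T_body - T_ambient)) / k
T_normal - T_ambient = 22.7
T_body - T_ambient = 16.0
Ratio = 1.41875
ln(ratio) = 0.349776
t = 0.349776 / 0.115 = 3.04 hours

3.04


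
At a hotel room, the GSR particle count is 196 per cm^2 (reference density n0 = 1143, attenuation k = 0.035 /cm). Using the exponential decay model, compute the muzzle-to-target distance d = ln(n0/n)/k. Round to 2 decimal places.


GSR distance calculation:
n0/n = 1143 / 196 = 5.831633
ln(n0/n) = 1.763297
d = 1.763297 / 0.035 = 50.38 cm

50.38


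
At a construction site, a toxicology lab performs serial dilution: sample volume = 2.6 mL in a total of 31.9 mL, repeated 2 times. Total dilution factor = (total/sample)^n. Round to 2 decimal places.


Dilution factor calculation:
Single dilution = V_total / V_sample = 31.9 / 2.6 ≈ 12.269231
Number of dilutions = 2
Total DF = (31.9 / 2.6)^2 (full precision, rounded at the end) = 150.53

150.53


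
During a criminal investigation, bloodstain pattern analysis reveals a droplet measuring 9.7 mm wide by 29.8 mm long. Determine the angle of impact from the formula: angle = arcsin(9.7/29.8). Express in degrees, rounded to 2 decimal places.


Blood spatter impact angle calculation:
width / length = 9.7 / 29.8 = 0.325503
angle = arcsin(0.325503)
angle = 19.00 degrees

19.00


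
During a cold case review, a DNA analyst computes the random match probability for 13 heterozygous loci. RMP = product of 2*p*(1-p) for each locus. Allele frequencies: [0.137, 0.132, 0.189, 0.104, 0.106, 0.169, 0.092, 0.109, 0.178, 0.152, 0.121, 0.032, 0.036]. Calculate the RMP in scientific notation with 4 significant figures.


Computing RMP for 13 loci:
Locus 1: 2 * 0.137 * 0.863 = 0.236462
Locus 2: 2 * 0.132 * 0.868 = 0.229152
Locus 3: 2 * 0.189 * 0.811 = 0.306558
Locus 4: 2 * 0.104 * 0.896 = 0.186368
Locus 5: 2 * 0.106 * 0.894 = 0.189528
Locus 6: 2 * 0.169 * 0.831 = 0.280878
Locus 7: 2 * 0.092 * 0.908 = 0.167072
Locus 8: 2 * 0.109 * 0.891 = 0.194238
Locus 9: 2 * 0.178 * 0.822 = 0.292632
Locus 10: 2 * 0.152 * 0.848 = 0.257792
Locus 11: 2 * 0.121 * 0.879 = 0.212718
Locus 12: 2 * 0.032 * 0.968 = 0.061952
Locus 13: 2 * 0.036 * 0.964 = 0.069408
RMP = 3.690e-10

3.690e-10


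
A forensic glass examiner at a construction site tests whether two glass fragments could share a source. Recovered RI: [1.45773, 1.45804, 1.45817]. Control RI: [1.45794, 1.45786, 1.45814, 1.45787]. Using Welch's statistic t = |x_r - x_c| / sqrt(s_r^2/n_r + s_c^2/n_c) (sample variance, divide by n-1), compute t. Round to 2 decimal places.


Welch's t-criterion for glass RI comparison:
Recovered mean = sum / n_r = 4.37394 / 3 = 1.45798
Control mean = sum / n_c = 5.83181 / 4 = 1.4579525
Recovered sample variance s_r^2 = 5.11e-08
Control sample variance s_c^2 = 1.68917e-08
Welch SE (unpooled) = sqrt(s_r^2/n_r + s_c^2/n_c) = sqrt(1.70333e-08 + 4.22292e-09) = sqrt(2.12562e-08) = 0.000145795
|mean_r - mean_c| = 2.75e-05
t = 2.75e-05 / 0.000145795 = 0.19

0.19


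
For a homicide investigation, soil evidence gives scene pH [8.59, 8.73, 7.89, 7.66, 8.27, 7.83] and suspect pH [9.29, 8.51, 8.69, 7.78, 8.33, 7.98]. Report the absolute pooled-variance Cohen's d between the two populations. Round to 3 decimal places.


Pooled-variance Cohen's d for soil pH comparison:
Scene mean = 48.97 / 6 = 8.161667
Suspect mean = 50.58 / 6 = 8.43
Scene sample variance s_s^2 = 0.190737
Suspect sample variance s_c^2 = 0.28972
Pooled variance = ((n_s-1)*s_s^2 + (n_c-1)*s_c^2) / (n_s + n_c - 2) = 0.240228
Pooled SD = sqrt(0.240228) = 0.490131
Mean difference = -0.268333
|d| = |-0.268333| / 0.490131 = 0.547

0.547


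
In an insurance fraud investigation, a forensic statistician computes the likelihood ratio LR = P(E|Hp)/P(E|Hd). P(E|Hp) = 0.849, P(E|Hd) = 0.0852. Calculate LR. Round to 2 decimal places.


Likelihood ratio calculation:
LR = P(E|Hp) / P(E|Hd)
LR = 0.849 / 0.0852
LR = 9.96

9.96


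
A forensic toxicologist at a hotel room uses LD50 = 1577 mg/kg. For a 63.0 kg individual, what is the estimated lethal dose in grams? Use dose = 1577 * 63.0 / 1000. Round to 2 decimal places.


Lethal dose calculation:
Lethal dose = LD50 * body_weight / 1000
= 1577 * 63.0 / 1000
= 99351 / 1000
= 99.35 g

99.35


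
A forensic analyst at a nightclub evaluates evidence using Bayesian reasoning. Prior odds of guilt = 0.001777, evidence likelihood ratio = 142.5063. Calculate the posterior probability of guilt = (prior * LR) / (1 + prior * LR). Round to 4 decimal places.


Bayesian evidence evaluation:
Posterior odds = prior_odds * LR = 0.001777 * 142.5063 = 0.2532337
Posterior probability = posterior_odds / (1 + posterior_odds)
= 0.2532337 / (1 + 0.2532337)
= 0.2532337 / 1.2532337
= 0.2021

0.2021


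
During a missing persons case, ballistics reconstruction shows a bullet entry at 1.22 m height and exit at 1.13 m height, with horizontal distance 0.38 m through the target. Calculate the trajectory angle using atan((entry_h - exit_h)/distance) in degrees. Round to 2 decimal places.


Bullet trajectory angle:
Height difference = 1.22 - 1.13 = 0.09 m
angle = atan(0.09 / 0.38)
angle = atan(0.236842)
angle = 13.32 degrees

13.32


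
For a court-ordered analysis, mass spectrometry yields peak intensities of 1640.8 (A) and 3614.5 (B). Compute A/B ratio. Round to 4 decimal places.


Spectral peak ratio:
Peak A = 1640.8 counts
Peak B = 3614.5 counts
Ratio = 1640.8 / 3614.5 = 0.4539

0.4539


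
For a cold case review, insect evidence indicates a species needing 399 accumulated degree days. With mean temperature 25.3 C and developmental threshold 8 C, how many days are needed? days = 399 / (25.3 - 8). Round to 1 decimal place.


Insect development time:
Effective temperature = avg_temp - T_base = 25.3 - 8 = 17.3 C
Days = ADD / effective_temp = 399 / 17.3 = 23.1 days

23.1


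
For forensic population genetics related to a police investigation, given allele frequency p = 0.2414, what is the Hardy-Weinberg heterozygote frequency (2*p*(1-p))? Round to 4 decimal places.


Hardy-Weinberg heterozygote frequency:
q = 1 - p = 1 - 0.2414 = 0.7586
2pq = 2 * 0.2414 * 0.7586 = 0.3663

0.3663


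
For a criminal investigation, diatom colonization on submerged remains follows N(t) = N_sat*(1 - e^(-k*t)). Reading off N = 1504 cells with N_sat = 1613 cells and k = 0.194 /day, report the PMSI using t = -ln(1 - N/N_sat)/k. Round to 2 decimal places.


PMSI from diatom colonization curve:
N / N_sat = 1504 / 1613 = 0.932424
1 - N/N_sat = 0.067576
ln(1 - N/N_sat) = -2.694502
t = -ln(1 - N/N_sat) / k = -(-2.694502) / 0.194 = 13.89 days

13.89


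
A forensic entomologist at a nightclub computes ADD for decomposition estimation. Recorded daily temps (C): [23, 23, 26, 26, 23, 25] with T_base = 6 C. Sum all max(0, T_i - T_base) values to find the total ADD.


Computing ADD day by day:
Day 1: max(0, 23 - 6) = 17
Day 2: max(0, 23 - 6) = 17
Day 3: max(0, 26 - 6) = 20
Day 4: max(0, 26 - 6) = 20
Day 5: max(0, 23 - 6) = 17
Day 6: max(0, 25 - 6) = 19
Total ADD = 110

110


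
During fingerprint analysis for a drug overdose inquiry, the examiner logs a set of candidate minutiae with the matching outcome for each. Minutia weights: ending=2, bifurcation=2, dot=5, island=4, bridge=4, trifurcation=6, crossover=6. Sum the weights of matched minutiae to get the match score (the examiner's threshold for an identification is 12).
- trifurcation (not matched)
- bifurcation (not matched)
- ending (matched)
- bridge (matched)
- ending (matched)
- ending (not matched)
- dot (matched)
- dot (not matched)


Weighted minutiae match score:
  trifurcation: not matched, +0
  bifurcation: not matched, +0
  ending: matched, +2 (running total 2)
  bridge: matched, +4 (running total 6)
  ending: matched, +2 (running total 8)
  ending: not matched, +0
  dot: matched, +5 (running total 13)
  dot: not matched, +0
Total score = 13
Threshold = 12; verdict = identification

13


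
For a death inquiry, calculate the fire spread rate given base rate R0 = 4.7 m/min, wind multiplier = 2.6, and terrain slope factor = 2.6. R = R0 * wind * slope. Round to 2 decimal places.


Fire spread rate calculation:
R = R0 * wind_factor * slope_factor
= 4.7 * 2.6 * 2.6
= 12.22 * 2.6
= 31.77 m/min

31.77


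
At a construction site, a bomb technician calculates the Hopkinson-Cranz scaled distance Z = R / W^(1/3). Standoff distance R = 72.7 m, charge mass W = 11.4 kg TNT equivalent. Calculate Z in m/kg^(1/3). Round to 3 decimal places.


Scaled distance calculation:
W^(1/3) = 11.4^(1/3) = 2.250617
Z = R / W^(1/3) = 72.7 / 2.250617
Z = 32.302 m/kg^(1/3)

32.302


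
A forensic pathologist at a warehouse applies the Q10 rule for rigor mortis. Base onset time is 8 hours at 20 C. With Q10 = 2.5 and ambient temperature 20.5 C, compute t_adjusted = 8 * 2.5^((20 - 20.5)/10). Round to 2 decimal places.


Rigor mortis time adjustment:
Exponent = (T_ref - T_actual) / 10 = (20 - 20.5) / 10 = -0.05
Q10 factor = 2.5^-0.05 = 0.95522
t_adjusted = 8 * 0.95522 = 7.64 hours

7.64


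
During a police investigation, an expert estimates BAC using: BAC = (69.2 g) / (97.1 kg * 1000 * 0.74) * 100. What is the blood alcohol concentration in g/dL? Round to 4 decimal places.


Applying the Widmark formula:
BAC = (dose_g / (body_wt * 1000 * r)) * 100
Denominator = 97.1 * 1000 * 0.74 = 71854
BAC = (69.2 / 71854) * 100
BAC = 0.0963 g/dL

0.0963


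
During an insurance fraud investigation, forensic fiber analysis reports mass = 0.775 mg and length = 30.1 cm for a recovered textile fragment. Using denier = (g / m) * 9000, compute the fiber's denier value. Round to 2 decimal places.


Denier calculation:
Mass in grams = 0.775 mg / 1000 = 0.000775 g
Length in meters = 30.1 cm / 100 = 0.301 m
Linear density = mass / length = 0.000775 / 0.301 = 0.00257475 g/m
Denier = (g/m) * 9000 = 0.00257475 * 9000 = 23.17

23.17


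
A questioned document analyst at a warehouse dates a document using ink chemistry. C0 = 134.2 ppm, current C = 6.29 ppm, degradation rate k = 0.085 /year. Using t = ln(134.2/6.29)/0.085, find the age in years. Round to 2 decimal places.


Document age estimation:
C0/C = 134.2 / 6.29 = 21.335453
ln(C0/C) = 3.06037
t = 3.06037 / 0.085 = 36.00 years

36.00


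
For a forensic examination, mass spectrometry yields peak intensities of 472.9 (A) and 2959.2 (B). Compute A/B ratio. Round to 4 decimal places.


Spectral peak ratio:
Peak A = 472.9 counts
Peak B = 2959.2 counts
Ratio = 472.9 / 2959.2 = 0.1598

0.1598


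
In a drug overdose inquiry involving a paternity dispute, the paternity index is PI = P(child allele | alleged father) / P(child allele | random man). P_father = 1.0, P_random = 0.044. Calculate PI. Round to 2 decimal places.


Paternity Index calculation:
PI = P(allele|father) / P(allele|random)
PI = 1.0 / 0.044
PI = 22.73

22.73


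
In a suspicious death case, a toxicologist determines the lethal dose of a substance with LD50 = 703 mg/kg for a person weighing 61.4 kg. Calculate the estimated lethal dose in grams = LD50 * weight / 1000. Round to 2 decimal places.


Lethal dose calculation:
Lethal dose = LD50 * body_weight / 1000
= 703 * 61.4 / 1000
= 43164.2 / 1000
= 43.16 g

43.16


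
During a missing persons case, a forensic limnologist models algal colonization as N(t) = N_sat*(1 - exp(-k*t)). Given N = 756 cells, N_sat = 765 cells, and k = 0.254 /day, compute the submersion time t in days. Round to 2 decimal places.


PMSI from diatom colonization curve:
N / N_sat = 756 / 765 = 0.988235
1 - N/N_sat = 0.011765
ln(1 - N/N_sat) = -4.442626
t = -ln(1 - N/N_sat) / k = -(-4.442626) / 0.254 = 17.49 days

17.49


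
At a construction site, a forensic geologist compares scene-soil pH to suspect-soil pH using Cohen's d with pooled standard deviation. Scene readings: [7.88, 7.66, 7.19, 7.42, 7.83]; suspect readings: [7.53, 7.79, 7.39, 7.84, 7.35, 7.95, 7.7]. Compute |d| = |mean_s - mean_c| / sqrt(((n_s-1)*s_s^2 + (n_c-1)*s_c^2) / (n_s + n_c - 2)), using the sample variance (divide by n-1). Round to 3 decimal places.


Pooled-variance Cohen's d for soil pH comparison:
Scene mean = 37.98 / 5 = 7.596
Suspect mean = 53.55 / 7 = 7.65
Scene sample variance s_s^2 = 0.08383
Suspect sample variance s_c^2 = 0.053367
Pooled variance = ((n_s-1)*s_s^2 + (n_c-1)*s_c^2) / (n_s + n_c - 2) = 0.065552
Pooled SD = sqrt(0.065552) = 0.256031
Mean difference = -0.054
|d| = |-0.054| / 0.256031 = 0.211

0.211


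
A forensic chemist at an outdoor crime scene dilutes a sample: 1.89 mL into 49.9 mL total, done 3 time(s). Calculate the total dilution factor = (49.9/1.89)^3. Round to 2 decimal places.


Dilution factor calculation:
Single dilution = V_total / V_sample = 49.9 / 1.89 ≈ 26.402116
Number of dilutions = 3
Total DF = (49.9 / 1.89)^3 (full precision, rounded at the end) = 18404.17

18404.17


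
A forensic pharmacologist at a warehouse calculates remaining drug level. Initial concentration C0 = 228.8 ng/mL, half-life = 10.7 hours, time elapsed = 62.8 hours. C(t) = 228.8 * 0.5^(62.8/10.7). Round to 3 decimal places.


Drug concentration decay:
Number of half-lives = t / t_half = 62.8 / 10.7 = 5.869159
Decay factor = 0.5^5.869159 = 0.01710831
C(t) = 228.8 * 0.01710831 = 3.914 ng/mL

3.914


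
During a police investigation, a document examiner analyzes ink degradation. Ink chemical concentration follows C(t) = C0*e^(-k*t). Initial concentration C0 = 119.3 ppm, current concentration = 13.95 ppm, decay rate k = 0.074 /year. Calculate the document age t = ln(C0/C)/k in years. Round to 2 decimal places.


Document age estimation:
C0/C = 119.3 / 13.95 = 8.551971
ln(C0/C) = 2.146162
t = 2.146162 / 0.074 = 29.00 years

29.00


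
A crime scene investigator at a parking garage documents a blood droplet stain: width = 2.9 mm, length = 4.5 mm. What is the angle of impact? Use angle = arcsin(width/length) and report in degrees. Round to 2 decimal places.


Blood spatter impact angle calculation:
width / length = 2.9 / 4.5 = 0.644444
angle = arcsin(0.644444)
angle = 40.12 degrees

40.12


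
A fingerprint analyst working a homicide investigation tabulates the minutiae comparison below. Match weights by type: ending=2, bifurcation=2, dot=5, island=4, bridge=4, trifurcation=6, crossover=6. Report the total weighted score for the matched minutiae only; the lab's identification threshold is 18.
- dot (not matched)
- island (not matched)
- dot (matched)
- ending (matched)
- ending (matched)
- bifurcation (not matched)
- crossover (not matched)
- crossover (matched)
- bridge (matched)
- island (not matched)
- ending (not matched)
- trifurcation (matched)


Weighted minutiae match score:
  dot: not matched, +0
  island: not matched, +0
  dot: matched, +5 (running total 5)
  ending: matched, +2 (running total 7)
  ending: matched, +2 (running total 9)
  bifurcation: not matched, +0
  crossover: not matched, +0
  crossover: matched, +6 (running total 15)
  bridge: matched, +4 (running total 19)
  island: not matched, +0
  ending: not matched, +0
  trifurcation: matched, +6 (running total 25)
Total score = 25
Threshold = 18; verdict = identification

25


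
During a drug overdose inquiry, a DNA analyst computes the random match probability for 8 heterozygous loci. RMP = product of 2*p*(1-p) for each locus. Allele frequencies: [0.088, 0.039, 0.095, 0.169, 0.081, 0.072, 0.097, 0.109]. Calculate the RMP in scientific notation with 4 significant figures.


Computing RMP for 8 loci:
Locus 1: 2 * 0.088 * 0.912 = 0.160512
Locus 2: 2 * 0.039 * 0.961 = 0.074958
Locus 3: 2 * 0.095 * 0.905 = 0.17195
Locus 4: 2 * 0.169 * 0.831 = 0.280878
Locus 5: 2 * 0.081 * 0.919 = 0.148878
Locus 6: 2 * 0.072 * 0.928 = 0.133632
Locus 7: 2 * 0.097 * 0.903 = 0.175182
Locus 8: 2 * 0.109 * 0.891 = 0.194238
RMP = 3.934e-07

3.934e-07


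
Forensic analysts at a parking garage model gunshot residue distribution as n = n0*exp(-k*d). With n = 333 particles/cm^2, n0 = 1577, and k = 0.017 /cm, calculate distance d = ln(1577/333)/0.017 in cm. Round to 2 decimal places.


GSR distance calculation:
n0/n = 1577 / 333 = 4.735736
ln(n0/n) = 1.555137
d = 1.555137 / 0.017 = 91.48 cm

91.48


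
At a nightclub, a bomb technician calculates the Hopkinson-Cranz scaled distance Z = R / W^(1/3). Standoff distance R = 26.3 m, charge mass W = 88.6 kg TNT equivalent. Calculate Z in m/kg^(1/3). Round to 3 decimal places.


Scaled distance calculation:
W^(1/3) = 88.6^(1/3) = 4.458046
Z = R / W^(1/3) = 26.3 / 4.458046
Z = 5.899 m/kg^(1/3)

5.899


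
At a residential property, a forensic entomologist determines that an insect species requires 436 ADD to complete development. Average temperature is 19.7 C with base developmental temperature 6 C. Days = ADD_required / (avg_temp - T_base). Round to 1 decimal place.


Insect development time:
Effective temperature = avg_temp - T_base = 19.7 - 6 = 13.7 C
Days = ADD / effective_temp = 436 / 13.7 = 31.8 days

31.8


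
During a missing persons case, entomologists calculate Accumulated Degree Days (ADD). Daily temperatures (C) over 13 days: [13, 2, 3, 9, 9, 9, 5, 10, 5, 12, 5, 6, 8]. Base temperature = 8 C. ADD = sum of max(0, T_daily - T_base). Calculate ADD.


Computing ADD day by day:
Day 1: max(0, 13 - 8) = 5
Day 2: max(0, 2 - 8) = 0
Day 3: max(0, 3 - 8) = 0
Day 4: max(0, 9 - 8) = 1
Day 5: max(0, 9 - 8) = 1
Day 6: max(0, 9 - 8) = 1
Day 7: max(0, 5 - 8) = 0
Day 8: max(0, 10 - 8) = 2
Day 9: max(0, 5 - 8) = 0
Day 10: max(0, 12 - 8) = 4
Day 11: max(0, 5 - 8) = 0
Day 12: max(0, 6 - 8) = 0
Day 13: max(0, 8 - 8) = 0
Total ADD = 14

14


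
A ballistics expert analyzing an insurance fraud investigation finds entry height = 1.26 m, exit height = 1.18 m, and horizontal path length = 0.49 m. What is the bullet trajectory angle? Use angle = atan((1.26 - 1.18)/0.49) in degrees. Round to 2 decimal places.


Bullet trajectory angle:
Height difference = 1.26 - 1.18 = 0.08 m
angle = atan(0.08 / 0.49)
angle = atan(0.163265)
angle = 9.27 degrees

9.27


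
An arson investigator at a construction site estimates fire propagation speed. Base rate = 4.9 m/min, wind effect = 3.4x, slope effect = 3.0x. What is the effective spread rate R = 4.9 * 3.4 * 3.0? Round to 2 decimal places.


Fire spread rate calculation:
R = R0 * wind_factor * slope_factor
= 4.9 * 3.4 * 3.0
= 16.66 * 3.0
= 49.98 m/min

49.98


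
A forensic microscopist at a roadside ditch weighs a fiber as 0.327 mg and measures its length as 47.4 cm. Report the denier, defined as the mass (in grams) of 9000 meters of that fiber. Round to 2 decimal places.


Denier calculation:
Mass in grams = 0.327 mg / 1000 = 0.000327 g
Length in meters = 47.4 cm / 100 = 0.474 m
Linear density = mass / length = 0.000327 / 0.474 = 0.00068987 g/m
Denier = (g/m) * 9000 = 0.00068987 * 9000 = 6.21

6.21


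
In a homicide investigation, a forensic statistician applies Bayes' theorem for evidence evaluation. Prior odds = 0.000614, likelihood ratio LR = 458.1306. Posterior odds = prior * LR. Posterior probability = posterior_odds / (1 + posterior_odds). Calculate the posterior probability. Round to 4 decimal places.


Bayesian evidence evaluation:
Posterior odds = prior_odds * LR = 0.000614 * 458.1306 = 0.2812922
Posterior probability = posterior_odds / (1 + posterior_odds)
= 0.2812922 / (1 + 0.2812922)
= 0.2812922 / 1.2812922
= 0.2195

0.2195


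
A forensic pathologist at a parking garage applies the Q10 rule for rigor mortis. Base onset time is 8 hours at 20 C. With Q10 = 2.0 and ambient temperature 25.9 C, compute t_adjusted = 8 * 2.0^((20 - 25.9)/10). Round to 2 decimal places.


Rigor mortis time adjustment:
Exponent = (T_ref - T_actual) / 10 = (20 - 25.9) / 10 = -0.59
Q10 factor = 2.0^-0.59 = 0.66434
t_adjusted = 8 * 0.66434 = 5.31 hours

5.31


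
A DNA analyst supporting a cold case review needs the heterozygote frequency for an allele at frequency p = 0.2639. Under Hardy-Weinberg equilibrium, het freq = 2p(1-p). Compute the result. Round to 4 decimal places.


Hardy-Weinberg heterozygote frequency:
q = 1 - p = 1 - 0.2639 = 0.7361
2pq = 2 * 0.2639 * 0.7361 = 0.3885

0.3885


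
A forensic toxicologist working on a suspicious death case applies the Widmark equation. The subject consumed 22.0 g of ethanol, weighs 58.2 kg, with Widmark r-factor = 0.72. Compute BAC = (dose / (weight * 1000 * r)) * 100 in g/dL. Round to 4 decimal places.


Applying the Widmark formula:
BAC = (dose_g / (body_wt * 1000 * r)) * 100
Denominator = 58.2 * 1000 * 0.72 = 41904
BAC = (22.0 / 41904) * 100
BAC = 0.0525 g/dL

0.0525


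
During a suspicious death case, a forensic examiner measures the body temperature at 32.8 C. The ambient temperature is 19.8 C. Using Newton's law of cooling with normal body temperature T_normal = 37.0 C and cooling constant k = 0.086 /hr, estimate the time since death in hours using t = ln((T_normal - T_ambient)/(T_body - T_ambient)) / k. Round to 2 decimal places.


Using Newton's law of cooling:
t = ln((T_normal - T_ambient) / (T_body - T_ambient)) / k
T_normal - T_ambient = 17.2
T_body - T_ambient = 13.0
Ratio = 1.323077
ln(ratio) = 0.27996
t = 0.27996 / 0.086 = 3.26 hours

3.26


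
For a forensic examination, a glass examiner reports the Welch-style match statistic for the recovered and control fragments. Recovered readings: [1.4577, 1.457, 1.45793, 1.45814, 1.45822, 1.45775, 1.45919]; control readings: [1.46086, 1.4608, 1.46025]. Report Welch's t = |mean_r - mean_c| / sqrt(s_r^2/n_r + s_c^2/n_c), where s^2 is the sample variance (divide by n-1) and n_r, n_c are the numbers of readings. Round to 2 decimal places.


Welch's t-criterion for glass RI comparison:
Recovered mean = sum / n_r = 10.20593 / 7 = 1.45799
Control mean = sum / n_c = 4.38191 / 3 = 1.4606367
Recovered sample variance s_r^2 = 4.40133e-07
Control sample variance s_c^2 = 1.13033e-07
Welch SE (unpooled) = sqrt(s_r^2/n_r + s_c^2/n_c) = sqrt(6.28762e-08 + 3.76778e-08) = sqrt(1.00554e-07) = 0.000317103
|mean_r - mean_c| = 0.00264667
t = 0.00264667 / 0.000317103 = 8.35

8.35


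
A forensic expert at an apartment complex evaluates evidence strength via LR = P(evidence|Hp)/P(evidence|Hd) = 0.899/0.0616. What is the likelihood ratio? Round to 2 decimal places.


Likelihood ratio calculation:
LR = P(E|Hp) / P(E|Hd)
LR = 0.899 / 0.0616
LR = 14.59

14.59


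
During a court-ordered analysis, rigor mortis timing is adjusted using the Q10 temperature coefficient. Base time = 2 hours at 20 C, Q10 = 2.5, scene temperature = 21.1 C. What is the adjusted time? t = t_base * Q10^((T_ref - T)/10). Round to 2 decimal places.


Rigor mortis time adjustment:
Exponent = (T_ref - T_actual) / 10 = (20 - 21.1) / 10 = -0.11
Q10 factor = 2.5^-0.11 = 0.90412
t_adjusted = 2 * 0.90412 = 1.81 hours

1.81


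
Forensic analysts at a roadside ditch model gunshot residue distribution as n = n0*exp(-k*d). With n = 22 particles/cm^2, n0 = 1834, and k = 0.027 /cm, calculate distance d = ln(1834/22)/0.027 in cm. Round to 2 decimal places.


GSR distance calculation:
n0/n = 1834 / 22 = 83.363636
ln(n0/n) = 4.423212
d = 4.423212 / 0.027 = 163.82 cm

163.82


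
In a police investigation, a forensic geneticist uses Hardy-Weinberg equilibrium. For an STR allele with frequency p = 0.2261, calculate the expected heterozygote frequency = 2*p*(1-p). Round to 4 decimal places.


Hardy-Weinberg heterozygote frequency:
q = 1 - p = 1 - 0.2261 = 0.7739
2pq = 2 * 0.2261 * 0.7739 = 0.3500

0.3500


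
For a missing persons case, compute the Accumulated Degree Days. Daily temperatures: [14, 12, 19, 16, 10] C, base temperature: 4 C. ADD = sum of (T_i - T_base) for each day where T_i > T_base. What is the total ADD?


Computing ADD day by day:
Day 1: max(0, 14 - 4) = 10
Day 2: max(0, 12 - 4) = 8
Day 3: max(0, 19 - 4) = 15
Day 4: max(0, 16 - 4) = 12
Day 5: max(0, 10 - 4) = 6
Total ADD = 51

51
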